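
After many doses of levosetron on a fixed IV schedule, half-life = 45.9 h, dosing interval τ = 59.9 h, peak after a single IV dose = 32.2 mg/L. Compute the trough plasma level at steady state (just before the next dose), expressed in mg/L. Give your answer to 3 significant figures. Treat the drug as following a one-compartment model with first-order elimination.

k = ln2 / t½ = 0.693147 / 45.9 = 0.01510 h⁻¹
e^(−kτ) = e^(−0.01510 × 59.9) = 0.4047
Accumulation ratio R = 1 / (1 − e^(−kτ)) = 1 / (1 − 0.4047) = 1.680
Steady-state trough = C₀ × R × e^(−kτ) = 32.2 × 1.680 × 0.4047 = 21.89 mg/L

21.9 mg/L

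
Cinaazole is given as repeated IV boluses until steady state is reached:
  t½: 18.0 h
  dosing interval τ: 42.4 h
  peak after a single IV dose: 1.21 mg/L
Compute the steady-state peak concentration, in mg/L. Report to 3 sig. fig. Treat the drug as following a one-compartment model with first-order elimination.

k = ln2 / t½ = 0.693147 / 18.0 = 0.03851 h⁻¹
e^(−kτ) = e^(−0.03851 × 42.4) = 0.1954
Accumulation ratio R = 1 / (1 − e^(−kτ)) = 1 / (1 − 0.1954) = 1.243
Steady-state peak = C₀ × R = 1.21 × 1.243 = 1.504 mg/L

1.50 mg/L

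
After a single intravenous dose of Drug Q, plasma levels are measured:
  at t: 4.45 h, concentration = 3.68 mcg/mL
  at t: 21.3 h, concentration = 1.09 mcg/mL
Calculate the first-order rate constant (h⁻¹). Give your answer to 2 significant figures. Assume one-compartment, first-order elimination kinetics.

0.072 h⁻¹

k = ln(C₁/C₂) / (t₂ − t₁) = ln(3.68/1.09) / (21.3 − 4.45)
  = 1.217 / 16.85 = 0.07223 h⁻¹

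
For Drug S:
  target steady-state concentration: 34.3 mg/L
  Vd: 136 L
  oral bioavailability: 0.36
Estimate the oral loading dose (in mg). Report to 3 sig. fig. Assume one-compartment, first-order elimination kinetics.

LD = Css × Vd / F = 34.3 × 136 / 0.36 = 12960 mg

13000 mg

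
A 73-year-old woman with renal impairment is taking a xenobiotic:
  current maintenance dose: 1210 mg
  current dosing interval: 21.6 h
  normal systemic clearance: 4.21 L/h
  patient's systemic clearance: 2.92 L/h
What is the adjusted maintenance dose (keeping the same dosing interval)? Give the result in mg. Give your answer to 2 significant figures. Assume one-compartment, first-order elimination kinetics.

840 mg

To keep the same average steady-state level, dosing rate must scale with clearance.
CL ratio = 2.92 / 4.21 = 0.6936
New dose (same interval) = 1210 × 0.6936 = 839.3 mg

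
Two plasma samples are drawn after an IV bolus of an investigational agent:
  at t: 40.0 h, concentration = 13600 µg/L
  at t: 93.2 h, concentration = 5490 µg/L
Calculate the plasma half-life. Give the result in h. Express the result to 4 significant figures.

k = ln(C₁/C₂) / (t₂ − t₁) = ln(13600/5490) / (93.2 − 40.0)
  = 0.9071 / 53.20 = 0.01705 h⁻¹
t½ = ln2 / k = 0.693147 / 0.01705 = 40.65 h

40.65 h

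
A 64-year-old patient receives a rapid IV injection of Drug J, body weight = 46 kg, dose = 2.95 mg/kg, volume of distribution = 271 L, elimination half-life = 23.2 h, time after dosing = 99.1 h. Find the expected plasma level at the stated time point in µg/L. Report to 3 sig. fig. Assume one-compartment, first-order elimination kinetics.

25.9 µg/L

Total dose = 2.95 × 46 = 135.7 mg
C₀ = Dose / Vd = 135.7 / 271 = 0.5007 mg/L
k = ln2 / t½ = 0.693147 / 23.2 = 0.02988 h⁻¹
C = C₀ · e^(−k·t) = 0.5007 × e^(−0.02988 × 99.1)
  = 0.5007 × 0.05176 = 0.02592 mg/L
Convert: 0.02592 mg/L × 1000 = 25.92 µg/L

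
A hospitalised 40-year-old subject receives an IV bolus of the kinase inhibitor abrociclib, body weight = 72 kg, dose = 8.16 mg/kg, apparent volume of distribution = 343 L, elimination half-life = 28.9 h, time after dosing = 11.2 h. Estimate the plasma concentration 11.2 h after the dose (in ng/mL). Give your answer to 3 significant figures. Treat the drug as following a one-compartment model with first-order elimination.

1310 ng/mL

Total dose = 8.16 × 72 = 587.5 mg
C₀ = Dose / Vd = 587.5 / 343 = 1.713 mg/L
k = ln2 / t½ = 0.693147 / 28.9 = 0.02398 h⁻¹
C = C₀ · e^(−k·t) = 1.713 × e^(−0.02398 × 11.2)
  = 1.713 × 0.7645 = 1.310 mg/L
Convert: 1.310 mg/L × 1000 = 1310 ng/mL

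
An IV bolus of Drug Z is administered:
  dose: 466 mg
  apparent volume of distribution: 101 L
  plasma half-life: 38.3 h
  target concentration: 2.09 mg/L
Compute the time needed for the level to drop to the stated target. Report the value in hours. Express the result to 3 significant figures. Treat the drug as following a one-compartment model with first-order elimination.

43.8 h

C₀ = Dose / Vd = 466.0 / 101 = 4.614 mg/L
k = ln2 / t½ = 0.693147 / 38.3 = 0.01810 h⁻¹
t = ln(C₀ / C) / k = ln(4.614 / 2.09) / 0.01810
  = ln(2.208) / 0.01810 = 0.7921 / 0.01810 = 43.76 h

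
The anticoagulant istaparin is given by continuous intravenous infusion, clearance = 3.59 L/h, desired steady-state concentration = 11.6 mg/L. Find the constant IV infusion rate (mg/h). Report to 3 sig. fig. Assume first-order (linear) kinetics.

41.6 mg/h

At steady state, infusion rate R₀ = Css × CL = 11.6 × 3.590 = 41.64 mg/h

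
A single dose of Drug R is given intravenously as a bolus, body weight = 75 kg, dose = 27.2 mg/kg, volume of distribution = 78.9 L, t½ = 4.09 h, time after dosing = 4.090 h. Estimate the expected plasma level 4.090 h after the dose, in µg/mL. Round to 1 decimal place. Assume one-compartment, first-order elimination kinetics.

Total dose = 27.2 × 75 = 2040 mg
C₀ = Dose / Vd = 2040 / 78.9 = 25.86 mg/L
k = ln2 / t½ = 0.693147 / 4.09 = 0.1695 h⁻¹
t / t½ = 4.090 / 4.09 = 1 half-lives
C = C₀ × (1/2)^1 = 25.86 × 0.5000 = 12.93 mg/L
(12.93 mg/L = 12.93 µg/mL)

12.9 µg/mL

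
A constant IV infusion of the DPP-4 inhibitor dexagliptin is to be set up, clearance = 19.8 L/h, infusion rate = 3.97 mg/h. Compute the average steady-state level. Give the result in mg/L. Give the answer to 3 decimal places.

At steady state Css = R₀ / CL = 3.97 / 19.80 = 0.2005 mg/L

0.201 mg/L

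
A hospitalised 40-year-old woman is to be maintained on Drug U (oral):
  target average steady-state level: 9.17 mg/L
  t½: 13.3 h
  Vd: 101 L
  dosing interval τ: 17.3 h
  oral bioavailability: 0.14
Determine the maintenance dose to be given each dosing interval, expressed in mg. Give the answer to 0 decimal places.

k = ln2 / t½ = 0.693147 / 13.3 = 0.05212 h⁻¹
CL = k × Vd = 0.05212 × 101 = 5.264 L/h
At steady state, F × (Dose/τ) = Css × CL.
Dose = Css × CL × τ / F = 9.17 × 5.264 × 17.3 / 0.14 = 5965 mg

5965 mg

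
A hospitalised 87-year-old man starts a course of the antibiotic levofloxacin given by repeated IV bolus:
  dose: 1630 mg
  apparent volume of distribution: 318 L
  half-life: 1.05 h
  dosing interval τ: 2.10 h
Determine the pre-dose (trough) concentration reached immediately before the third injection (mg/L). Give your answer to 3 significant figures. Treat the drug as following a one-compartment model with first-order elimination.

C₀ per dose = Dose / Vd = 1630 / 318 = 5.126 mg/L
k = ln2 / t½ = 0.693147 / 1.05 = 0.6601 h⁻¹
Fraction remaining after one interval: r = e^(−kτ) = e^(−0.6601 × 2.10) = 0.2500
Before dose 3, 2 doses have been given (aged 1τ, 2τ).
C_trough = C₀ × (r + r²) = 5.126 × (0.2500 + 0.06250) = 1.602 mg/L

1.60 mg/L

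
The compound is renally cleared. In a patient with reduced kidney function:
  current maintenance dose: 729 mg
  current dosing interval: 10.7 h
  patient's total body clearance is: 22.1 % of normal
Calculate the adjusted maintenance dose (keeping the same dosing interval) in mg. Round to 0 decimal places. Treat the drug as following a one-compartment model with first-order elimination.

To keep the same average steady-state level, dosing rate must scale with clearance.
CL ratio = 22.1 / 100 = 0.2210
New dose (same interval) = 729 × 0.2210 = 161.1 mg

161 mg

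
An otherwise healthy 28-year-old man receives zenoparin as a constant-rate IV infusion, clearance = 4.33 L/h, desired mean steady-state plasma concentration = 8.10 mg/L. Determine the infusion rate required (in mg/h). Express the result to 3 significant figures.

35.1 mg/h

At steady state, infusion rate R₀ = Css × CL = 8.10 × 4.330 = 35.07 mg/h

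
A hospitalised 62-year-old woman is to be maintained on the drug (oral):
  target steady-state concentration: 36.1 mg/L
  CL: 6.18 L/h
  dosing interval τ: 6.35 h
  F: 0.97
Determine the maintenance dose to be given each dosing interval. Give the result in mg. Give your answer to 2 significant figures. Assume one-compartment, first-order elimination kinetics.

1500 mg

At steady state, F × (Dose/τ) = Css × CL.
Dose = Css × CL × τ / F = 36.1 × 6.180 × 6.35 / 0.97 = 1460 mg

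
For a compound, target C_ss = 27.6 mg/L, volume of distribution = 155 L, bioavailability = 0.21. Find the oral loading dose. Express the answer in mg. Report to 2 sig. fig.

20000 mg

LD = Css × Vd / F = 27.6 × 155 / 0.21 = 20370 mg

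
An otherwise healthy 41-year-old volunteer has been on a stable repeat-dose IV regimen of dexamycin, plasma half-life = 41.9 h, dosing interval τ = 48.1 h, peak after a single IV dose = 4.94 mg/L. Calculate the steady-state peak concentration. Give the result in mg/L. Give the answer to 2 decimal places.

9.00 mg/L

k = ln2 / t½ = 0.693147 / 41.9 = 0.01654 h⁻¹
e^(−kτ) = e^(−0.01654 × 48.1) = 0.4513
Accumulation ratio R = 1 / (1 − e^(−kτ)) = 1 / (1 − 0.4513) = 1.822
Steady-state peak = C₀ × R = 4.94 × 1.822 = 9.001 mg/L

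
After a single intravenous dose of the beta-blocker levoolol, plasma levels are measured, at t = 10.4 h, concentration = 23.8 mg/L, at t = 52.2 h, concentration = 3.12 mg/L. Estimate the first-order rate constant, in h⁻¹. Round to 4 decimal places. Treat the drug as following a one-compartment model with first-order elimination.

k = ln(C₁/C₂) / (t₂ − t₁) = ln(23.8/3.12) / (52.2 − 10.4)
  = 2.032 / 41.80 = 0.04861 h⁻¹

0.0486 h⁻¹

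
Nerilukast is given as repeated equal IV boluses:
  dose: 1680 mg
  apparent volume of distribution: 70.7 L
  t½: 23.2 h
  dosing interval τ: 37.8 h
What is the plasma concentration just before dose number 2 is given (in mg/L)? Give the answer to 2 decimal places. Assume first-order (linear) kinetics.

C₀ per dose = Dose / Vd = 1680 / 70.7 = 23.76 mg/L
k = ln2 / t½ = 0.693147 / 23.2 = 0.02988 h⁻¹
Fraction remaining after one interval: r = e^(−kτ) = e^(−0.02988 × 37.8) = 0.3232
Before dose 2, 1 dose has been given (aged 1τ).
C_trough = C₀ × r = 23.76 × 0.3232 = 7.679 mg/L

7.68 mg/L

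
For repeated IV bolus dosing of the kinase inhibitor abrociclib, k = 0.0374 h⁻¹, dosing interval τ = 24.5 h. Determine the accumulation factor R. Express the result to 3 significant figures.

e^(−kτ) = e^(−0.03740 × 24.5) = 0.4000
Accumulation ratio R = 1 / (1 − e^(−kτ)) = 1 / (1 − 0.4000) = 1.667

1.67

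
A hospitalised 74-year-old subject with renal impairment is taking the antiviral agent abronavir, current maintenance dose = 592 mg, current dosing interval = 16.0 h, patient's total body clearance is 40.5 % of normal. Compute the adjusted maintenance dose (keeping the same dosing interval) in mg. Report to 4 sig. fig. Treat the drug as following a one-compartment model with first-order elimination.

To keep the same average steady-state level, dosing rate must scale with clearance.
CL ratio = 40.5 / 100 = 0.4050
New dose (same interval) = 592 × 0.4050 = 239.8 mg

239.8 mg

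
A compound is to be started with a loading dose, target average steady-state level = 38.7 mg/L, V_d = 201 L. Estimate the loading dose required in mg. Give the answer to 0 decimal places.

LD = Css × Vd = 38.7 × 201 = 7779 mg

7779 mg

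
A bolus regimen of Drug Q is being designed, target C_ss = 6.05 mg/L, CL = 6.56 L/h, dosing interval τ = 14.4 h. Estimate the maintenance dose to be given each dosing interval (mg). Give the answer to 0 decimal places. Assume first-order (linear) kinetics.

At steady state, Dose/τ = Css × CL.
Dose = Css × CL × τ = 6.05 × 6.560 × 14.4 = 571.5 mg

572 mg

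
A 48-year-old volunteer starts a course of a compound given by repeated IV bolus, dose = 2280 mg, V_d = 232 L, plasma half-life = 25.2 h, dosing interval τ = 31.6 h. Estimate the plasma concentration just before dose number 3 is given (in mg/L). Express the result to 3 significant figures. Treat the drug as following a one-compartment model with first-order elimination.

5.85 mg/L

C₀ per dose = Dose / Vd = 2280 / 232 = 9.828 mg/L
k = ln2 / t½ = 0.693147 / 25.2 = 0.02751 h⁻¹
Fraction remaining after one interval: r = e^(−kτ) = e^(−0.02751 × 31.6) = 0.4192
Before dose 3, 2 doses have been given (aged 1τ, 2τ).
C_trough = C₀ × (r + r²) = 9.828 × (0.4192 + 0.1757) = 5.847 mg/L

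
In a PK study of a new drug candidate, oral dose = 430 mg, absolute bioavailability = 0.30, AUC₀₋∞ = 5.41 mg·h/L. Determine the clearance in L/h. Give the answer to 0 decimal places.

24 L/h

CL = F·Dose / AUC = 0.30 × 430 / 5.41 = 23.84 L/h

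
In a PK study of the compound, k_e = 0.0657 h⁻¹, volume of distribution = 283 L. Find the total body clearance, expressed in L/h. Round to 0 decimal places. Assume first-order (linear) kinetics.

CL = k × Vd = 0.0657 × 283 = 18.59 L/h

19 L/h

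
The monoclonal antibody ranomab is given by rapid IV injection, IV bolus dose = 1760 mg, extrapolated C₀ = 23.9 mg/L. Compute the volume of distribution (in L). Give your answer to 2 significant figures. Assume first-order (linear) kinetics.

74 L

Vd = Dose / C₀ = 1760 / 23.9 = 73.64 L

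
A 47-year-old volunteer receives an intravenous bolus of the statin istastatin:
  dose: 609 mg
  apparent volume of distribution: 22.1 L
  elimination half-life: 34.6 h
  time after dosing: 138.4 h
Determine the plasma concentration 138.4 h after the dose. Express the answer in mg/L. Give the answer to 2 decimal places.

1.72 mg/L

C₀ = Dose / Vd = 609.0 / 22.1 = 27.56 mg/L
k = ln2 / t½ = 0.693147 / 34.6 = 0.02003 h⁻¹
t / t½ = 138.4 / 34.6 = 4 half-lives
C = C₀ × (1/2)^4 = 27.56 × 0.06250 = 1.723 mg/L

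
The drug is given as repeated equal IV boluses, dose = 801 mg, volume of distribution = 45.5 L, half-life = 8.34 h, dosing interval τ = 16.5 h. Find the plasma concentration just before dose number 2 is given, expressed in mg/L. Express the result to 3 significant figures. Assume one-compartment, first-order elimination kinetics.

C₀ per dose = Dose / Vd = 801 / 45.5 = 17.60 mg/L
k = ln2 / t½ = 0.693147 / 8.34 = 0.08311 h⁻¹
Fraction remaining after one interval: r = e^(−kτ) = e^(−0.08311 × 16.5) = 0.2538
Before dose 2, 1 dose has been given (aged 1τ).
C_trough = C₀ × r = 17.60 × 0.2538 = 4.467 mg/L

4.47 mg/L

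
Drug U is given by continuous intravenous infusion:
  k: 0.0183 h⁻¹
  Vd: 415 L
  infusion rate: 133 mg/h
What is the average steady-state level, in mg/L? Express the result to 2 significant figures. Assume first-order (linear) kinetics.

CL = k × Vd = 0.01830 × 415 = 7.595 L/h
At steady state Css = R₀ / CL = 133 / 7.595 = 17.51 mg/L

18 mg/L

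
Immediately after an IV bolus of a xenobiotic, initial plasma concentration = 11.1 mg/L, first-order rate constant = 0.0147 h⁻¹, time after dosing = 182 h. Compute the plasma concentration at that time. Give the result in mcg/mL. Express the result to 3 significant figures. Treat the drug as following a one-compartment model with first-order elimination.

C = C₀ · e^(−k·t) = 11.10 × e^(−0.01470 × 182)
  = 11.10 × 0.06888 = 0.7646 mg/L
(0.7646 mg/L = 0.7646 mcg/mL)

0.765 mcg/mL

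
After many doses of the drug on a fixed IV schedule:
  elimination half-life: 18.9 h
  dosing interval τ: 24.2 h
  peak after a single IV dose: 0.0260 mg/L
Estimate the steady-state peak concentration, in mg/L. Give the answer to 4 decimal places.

k = ln2 / t½ = 0.693147 / 18.9 = 0.03667 h⁻¹
e^(−kτ) = e^(−0.03667 × 24.2) = 0.4117
Accumulation ratio R = 1 / (1 − e^(−kτ)) = 1 / (1 − 0.4117) = 1.700
Steady-state peak = C₀ × R = 0.0260 × 1.700 = 0.04420 mg/L

0.0442 mg/L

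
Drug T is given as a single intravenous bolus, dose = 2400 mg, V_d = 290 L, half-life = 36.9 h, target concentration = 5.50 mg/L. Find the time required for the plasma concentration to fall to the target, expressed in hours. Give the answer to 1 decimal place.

C₀ = Dose / Vd = 2400 / 290 = 8.276 mg/L
k = ln2 / t½ = 0.693147 / 36.9 = 0.01878 h⁻¹
t = ln(C₀ / C) / k = ln(8.276 / 5.50) / 0.01878
  = ln(1.505) / 0.01878 = 0.4088 / 0.01878 = 21.77 h

21.8 h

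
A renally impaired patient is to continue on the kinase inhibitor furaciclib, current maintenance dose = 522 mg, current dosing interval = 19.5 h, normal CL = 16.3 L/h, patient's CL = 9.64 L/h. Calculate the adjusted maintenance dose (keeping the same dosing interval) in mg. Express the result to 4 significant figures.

308.7 mg

To keep the same average steady-state level, dosing rate must scale with clearance.
CL ratio = 9.64 / 16.3 = 0.5914
New dose (same interval) = 522 × 0.5914 = 308.7 mg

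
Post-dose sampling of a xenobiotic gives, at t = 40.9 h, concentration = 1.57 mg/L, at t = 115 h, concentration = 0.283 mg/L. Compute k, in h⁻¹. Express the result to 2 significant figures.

k = ln(C₁/C₂) / (t₂ − t₁) = ln(1.57/0.283) / (115 − 40.9)
  = 1.713 / 74.10 = 0.02312 h⁻¹

0.023 h⁻¹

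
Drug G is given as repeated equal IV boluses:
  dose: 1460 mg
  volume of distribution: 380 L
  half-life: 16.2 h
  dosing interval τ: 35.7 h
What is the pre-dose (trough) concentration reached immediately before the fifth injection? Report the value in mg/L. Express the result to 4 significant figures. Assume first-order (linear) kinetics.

C₀ per dose = Dose / Vd = 1460 / 380 = 3.842 mg/L
k = ln2 / t½ = 0.693147 / 16.2 = 0.04279 h⁻¹
Fraction remaining after one interval: r = e^(−kτ) = e^(−0.04279 × 35.7) = 0.2171
Before dose 5, 4 doses have been given (aged 1τ, 2τ, 3τ, 4τ).
C_trough = C₀ × (r + r² + … + r^4) = C₀ × r(1−r^4)/(1−r)
        = 3.842 × 0.2171 × (1 − 0.002221) / (1 − 0.2171) = 1.063 mg/L

1.063 mg/L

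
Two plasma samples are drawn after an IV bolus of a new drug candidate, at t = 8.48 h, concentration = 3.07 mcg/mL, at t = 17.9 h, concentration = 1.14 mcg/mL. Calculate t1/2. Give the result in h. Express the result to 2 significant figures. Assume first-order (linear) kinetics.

k = ln(C₁/C₂) / (t₂ − t₁) = ln(3.07/1.14) / (17.9 − 8.48)
  = 0.9906 / 9.420 = 0.1052 h⁻¹
t½ = ln2 / k = 0.693147 / 0.1052 = 6.589 h

6.6 h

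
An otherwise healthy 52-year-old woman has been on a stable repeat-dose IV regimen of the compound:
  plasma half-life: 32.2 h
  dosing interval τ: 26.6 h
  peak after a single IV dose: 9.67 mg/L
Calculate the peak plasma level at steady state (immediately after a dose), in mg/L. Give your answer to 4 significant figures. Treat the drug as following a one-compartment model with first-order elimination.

k = ln2 / t½ = 0.693147 / 32.2 = 0.02153 h⁻¹
e^(−kτ) = e^(−0.02153 × 26.6) = 0.5640
Accumulation ratio R = 1 / (1 − e^(−kτ)) = 1 / (1 − 0.5640) = 2.294
Steady-state peak = C₀ × R = 9.67 × 2.294 = 22.18 mg/L

22.18 mg/L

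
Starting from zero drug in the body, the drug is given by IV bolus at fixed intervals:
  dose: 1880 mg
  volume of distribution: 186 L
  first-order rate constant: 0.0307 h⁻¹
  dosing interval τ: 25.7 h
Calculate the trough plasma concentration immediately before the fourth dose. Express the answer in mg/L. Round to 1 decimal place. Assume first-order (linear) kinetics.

C₀ per dose = Dose / Vd = 1880 / 186 = 10.11 mg/L
Fraction remaining after one interval: r = e^(−kτ) = e^(−0.03070 × 25.7) = 0.4543
Before dose 4, 3 doses have been given (aged 1τ, 2τ, 3τ).
C_trough = C₀ × (r + r² + … + r^3) = C₀ × r(1−r^3)/(1−r)
        = 10.11 × 0.4543 × (1 − 0.09376) / (1 − 0.4543) = 7.628 mg/L

7.6 mg/L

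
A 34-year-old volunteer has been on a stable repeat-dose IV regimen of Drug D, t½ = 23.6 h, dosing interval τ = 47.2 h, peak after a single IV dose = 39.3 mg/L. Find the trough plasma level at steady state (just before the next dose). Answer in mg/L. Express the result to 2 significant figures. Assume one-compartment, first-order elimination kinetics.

k = ln2 / t½ = 0.693147 / 23.6 = 0.02937 h⁻¹
e^(−kτ) = e^(−0.02937 × 47.2) = 0.2500
Accumulation ratio R = 1 / (1 − e^(−kτ)) = 1 / (1 − 0.2500) = 1.333
Steady-state trough = C₀ × R × e^(−kτ) = 39.3 × 1.333 × 0.2500 = 13.10 mg/L

13 mg/L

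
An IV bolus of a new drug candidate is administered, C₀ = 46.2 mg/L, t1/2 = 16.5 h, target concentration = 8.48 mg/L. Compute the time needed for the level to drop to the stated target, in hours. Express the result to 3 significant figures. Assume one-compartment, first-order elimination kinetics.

40.4 h

k = ln2 / t½ = 0.693147 / 16.5 = 0.04201 h⁻¹
t = ln(C₀ / C) / k = ln(46.20 / 8.48) / 0.04201
  = ln(5.448) / 0.04201 = 1.695 / 0.04201 = 40.35 h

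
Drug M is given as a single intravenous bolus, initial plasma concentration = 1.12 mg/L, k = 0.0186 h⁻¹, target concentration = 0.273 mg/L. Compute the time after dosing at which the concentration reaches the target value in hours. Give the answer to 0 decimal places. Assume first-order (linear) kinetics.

76 h

t = ln(C₀ / C) / k = ln(1.120 / 0.273) / 0.01860
  = ln(4.103) / 0.01860 = 1.412 / 0.01860 = 75.91 h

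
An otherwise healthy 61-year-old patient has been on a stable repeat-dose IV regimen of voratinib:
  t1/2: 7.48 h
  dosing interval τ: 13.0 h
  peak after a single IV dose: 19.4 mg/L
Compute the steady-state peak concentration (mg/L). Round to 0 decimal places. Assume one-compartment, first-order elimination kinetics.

k = ln2 / t½ = 0.693147 / 7.48 = 0.09267 h⁻¹
e^(−kτ) = e^(−0.09267 × 13.0) = 0.2998
Accumulation ratio R = 1 / (1 − e^(−kτ)) = 1 / (1 − 0.2998) = 1.428
Steady-state peak = C₀ × R = 19.4 × 1.428 = 27.70 mg/L

28 mg/L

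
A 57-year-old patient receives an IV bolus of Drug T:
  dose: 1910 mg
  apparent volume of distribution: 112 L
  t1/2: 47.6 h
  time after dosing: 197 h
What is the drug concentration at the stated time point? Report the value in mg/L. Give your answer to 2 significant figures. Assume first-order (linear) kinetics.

C₀ = Dose / Vd = 1910 / 112 = 17.05 mg/L
k = ln2 / t½ = 0.693147 / 47.6 = 0.01456 h⁻¹
C = C₀ · e^(−k·t) = 17.05 × e^(−0.01456 × 197)
  = 17.05 × 0.05679 = 0.9683 mg/L

0.97 mg/L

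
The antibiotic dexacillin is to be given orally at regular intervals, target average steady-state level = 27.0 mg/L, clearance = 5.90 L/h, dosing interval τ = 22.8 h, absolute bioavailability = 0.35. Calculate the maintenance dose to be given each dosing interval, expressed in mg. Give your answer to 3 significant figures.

At steady state, F × (Dose/τ) = Css × CL.
Dose = Css × CL × τ / F = 27.0 × 5.900 × 22.8 / 0.35 = 10380 mg

10400 mg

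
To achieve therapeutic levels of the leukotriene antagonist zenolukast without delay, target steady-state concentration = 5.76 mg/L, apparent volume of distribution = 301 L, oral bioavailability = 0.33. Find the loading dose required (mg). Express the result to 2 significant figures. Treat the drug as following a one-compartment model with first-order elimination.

5300 mg

LD = Css × Vd / F = 5.76 × 301 / 0.33 = 5254 mg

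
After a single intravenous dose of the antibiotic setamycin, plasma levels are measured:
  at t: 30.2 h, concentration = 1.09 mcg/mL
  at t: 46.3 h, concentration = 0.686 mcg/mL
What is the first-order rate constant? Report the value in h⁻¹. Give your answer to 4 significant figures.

0.02876 h⁻¹

k = ln(C₁/C₂) / (t₂ − t₁) = ln(1.09/0.686) / (46.3 − 30.2)
  = 0.4631 / 16.10 = 0.02876 h⁻¹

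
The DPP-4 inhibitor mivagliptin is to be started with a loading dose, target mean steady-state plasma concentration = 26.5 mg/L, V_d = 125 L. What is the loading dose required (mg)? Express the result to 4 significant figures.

3313 mg

LD = Css × Vd = 26.5 × 125 = 3313 mg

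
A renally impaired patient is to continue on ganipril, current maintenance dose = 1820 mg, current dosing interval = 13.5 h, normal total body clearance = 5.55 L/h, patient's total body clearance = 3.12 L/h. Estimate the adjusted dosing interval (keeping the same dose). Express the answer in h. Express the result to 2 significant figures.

To keep the same average steady-state level, dosing rate must scale with clearance.
CL ratio = 3.12 / 5.55 = 0.5622
New interval (same dose) = 13.5 / 0.5622 = 24.01 h

24 h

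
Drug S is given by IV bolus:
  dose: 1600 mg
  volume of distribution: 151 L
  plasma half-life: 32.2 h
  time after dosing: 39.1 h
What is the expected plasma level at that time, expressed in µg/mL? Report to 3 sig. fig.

C₀ = Dose / Vd = 1600 / 151 = 10.60 mg/L
k = ln2 / t½ = 0.693147 / 32.2 = 0.02153 h⁻¹
C = C₀ · e^(−k·t) = 10.60 × e^(−0.02153 × 39.1)
  = 10.60 × 0.4309 = 4.568 mg/L
(4.568 mg/L = 4.568 µg/mL)

4.57 µg/mL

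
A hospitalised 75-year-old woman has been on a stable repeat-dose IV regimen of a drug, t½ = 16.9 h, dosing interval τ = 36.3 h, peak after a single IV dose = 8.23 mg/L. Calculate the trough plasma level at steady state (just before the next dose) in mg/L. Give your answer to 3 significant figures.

2.40 mg/L

k = ln2 / t½ = 0.693147 / 16.9 = 0.04101 h⁻¹
e^(−kτ) = e^(−0.04101 × 36.3) = 0.2257
Accumulation ratio R = 1 / (1 − e^(−kτ)) = 1 / (1 − 0.2257) = 1.291
Steady-state trough = C₀ × R × e^(−kτ) = 8.23 × 1.291 × 0.2257 = 2.398 mg/L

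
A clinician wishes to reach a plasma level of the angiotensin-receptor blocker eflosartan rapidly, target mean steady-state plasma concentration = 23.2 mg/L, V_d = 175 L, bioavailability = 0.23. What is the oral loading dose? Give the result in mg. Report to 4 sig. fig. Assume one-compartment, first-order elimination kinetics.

17650 mg

LD = Css × Vd / F = 23.2 × 175 / 0.23 = 17650 mg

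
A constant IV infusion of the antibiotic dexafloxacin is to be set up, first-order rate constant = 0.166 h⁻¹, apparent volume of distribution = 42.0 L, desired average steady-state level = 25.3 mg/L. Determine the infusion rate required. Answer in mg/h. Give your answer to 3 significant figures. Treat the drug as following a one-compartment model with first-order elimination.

CL = k × Vd = 0.1660 × 42.0 = 6.972 L/h
At steady state, infusion rate R₀ = Css × CL = 25.3 × 6.972 = 176.4 mg/h

176 mg/h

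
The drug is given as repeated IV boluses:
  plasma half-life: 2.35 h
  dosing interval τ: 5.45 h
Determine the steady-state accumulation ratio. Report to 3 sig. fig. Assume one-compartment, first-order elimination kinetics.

k = ln2 / t½ = 0.693147 / 2.35 = 0.2950 h⁻¹
e^(−kτ) = e^(−0.2950 × 5.45) = 0.2003
Accumulation ratio R = 1 / (1 − e^(−kτ)) = 1 / (1 − 0.2003) = 1.250

1.25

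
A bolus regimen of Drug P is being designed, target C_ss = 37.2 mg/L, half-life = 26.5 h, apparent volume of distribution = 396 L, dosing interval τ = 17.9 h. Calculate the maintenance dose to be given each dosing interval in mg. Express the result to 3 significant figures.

k = ln2 / t½ = 0.693147 / 26.5 = 0.02616 h⁻¹
CL = k × Vd = 0.02616 × 396 = 10.36 L/h
At steady state, Dose/τ = Css × CL.
Dose = Css × CL × τ = 37.2 × 10.36 × 17.9 = 6899 mg

6900 mg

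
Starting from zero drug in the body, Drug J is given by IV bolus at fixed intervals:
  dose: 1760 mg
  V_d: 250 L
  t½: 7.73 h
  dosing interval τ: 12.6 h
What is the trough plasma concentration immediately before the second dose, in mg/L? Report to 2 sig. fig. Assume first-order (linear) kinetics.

C₀ per dose = Dose / Vd = 1760 / 250 = 7.040 mg/L
k = ln2 / t½ = 0.693147 / 7.73 = 0.08967 h⁻¹
Fraction remaining after one interval: r = e^(−kτ) = e^(−0.08967 × 12.6) = 0.3231
Before dose 2, 1 dose has been given (aged 1τ).
C_trough = C₀ × r = 7.040 × 0.3231 = 2.275 mg/L

2.3 mg/L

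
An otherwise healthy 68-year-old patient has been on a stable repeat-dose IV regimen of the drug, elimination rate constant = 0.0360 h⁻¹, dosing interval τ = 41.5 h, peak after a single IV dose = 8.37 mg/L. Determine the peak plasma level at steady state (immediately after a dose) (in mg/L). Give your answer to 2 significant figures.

11 mg/L

e^(−kτ) = e^(−0.03600 × 41.5) = 0.2245
Accumulation ratio R = 1 / (1 − e^(−kτ)) = 1 / (1 − 0.2245) = 1.289
Steady-state peak = C₀ × R = 8.37 × 1.289 = 10.79 mg/L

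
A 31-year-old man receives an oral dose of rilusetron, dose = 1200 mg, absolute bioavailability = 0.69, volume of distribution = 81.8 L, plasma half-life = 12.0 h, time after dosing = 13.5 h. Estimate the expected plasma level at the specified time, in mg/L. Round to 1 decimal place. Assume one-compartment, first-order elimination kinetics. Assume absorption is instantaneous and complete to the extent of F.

Amount reaching circulation = F × Dose = 0.69 × 1200 = 828.0 mg
C₀ = F·Dose / Vd = 828.0 / 81.8 = 10.12 mg/L
k = ln2 / t½ = 0.693147 / 12.0 = 0.05776 h⁻¹
C = C₀ · e^(−k·t) = 10.12 × e^(−0.05776 × 13.5)
  = 10.12 × 0.4585 = 4.640 mg/L

4.6 mg/L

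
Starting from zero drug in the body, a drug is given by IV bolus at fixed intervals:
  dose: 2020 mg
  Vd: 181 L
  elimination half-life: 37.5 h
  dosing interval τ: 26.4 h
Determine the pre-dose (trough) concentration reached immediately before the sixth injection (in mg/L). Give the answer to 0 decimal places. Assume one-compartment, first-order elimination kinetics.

16 mg/L

C₀ per dose = Dose / Vd = 2020 / 181 = 11.16 mg/L
k = ln2 / t½ = 0.693147 / 37.5 = 0.01848 h⁻¹
Fraction remaining after one interval: r = e^(−kτ) = e^(−0.01848 × 26.4) = 0.6139
Before dose 6, 5 doses have been given (aged 1τ, 2τ, 3τ, 4τ, 5τ).
C_trough = C₀ × (r + r² + … + r^5) = C₀ × r(1−r^5)/(1−r)
        = 11.16 × 0.6139 × (1 − 0.08719) / (1 − 0.6139) = 16.20 mg/L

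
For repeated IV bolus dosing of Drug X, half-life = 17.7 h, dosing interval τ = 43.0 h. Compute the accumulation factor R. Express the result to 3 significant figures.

1.23

k = ln2 / t½ = 0.693147 / 17.7 = 0.03916 h⁻¹
e^(−kτ) = e^(−0.03916 × 43.0) = 0.1857
Accumulation ratio R = 1 / (1 − e^(−kτ)) = 1 / (1 − 0.1857) = 1.228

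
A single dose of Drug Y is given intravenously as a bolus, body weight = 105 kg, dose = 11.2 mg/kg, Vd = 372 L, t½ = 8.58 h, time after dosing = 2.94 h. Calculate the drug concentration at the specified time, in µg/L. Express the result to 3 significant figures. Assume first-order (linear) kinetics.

2490 µg/L

Total dose = 11.2 × 105 = 1176 mg
C₀ = Dose / Vd = 1176 / 372 = 3.161 mg/L
k = ln2 / t½ = 0.693147 / 8.58 = 0.08079 h⁻¹
C = C₀ · e^(−k·t) = 3.161 × e^(−0.08079 × 2.94)
  = 3.161 × 0.7886 = 2.493 mg/L
Convert: 2.493 mg/L × 1000 = 2493 µg/L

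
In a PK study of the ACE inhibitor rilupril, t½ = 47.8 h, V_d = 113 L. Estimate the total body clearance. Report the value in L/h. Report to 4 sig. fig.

k = ln2 / t½ = 0.693147 / 47.8 = 0.01450 h⁻¹
CL = k × Vd = 0.01450 × 113 = 1.639 L/h

1.639 L/h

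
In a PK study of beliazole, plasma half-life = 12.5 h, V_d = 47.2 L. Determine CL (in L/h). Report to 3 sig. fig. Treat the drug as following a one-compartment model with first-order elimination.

k = ln2 / t½ = 0.693147 / 12.5 = 0.05545 h⁻¹
CL = k × Vd = 0.05545 × 47.2 = 2.617 L/h

2.62 L/h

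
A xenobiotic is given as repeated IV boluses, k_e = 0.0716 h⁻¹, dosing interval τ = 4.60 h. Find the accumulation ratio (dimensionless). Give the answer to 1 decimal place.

e^(−kτ) = e^(−0.07160 × 4.60) = 0.7194
Accumulation ratio R = 1 / (1 − e^(−kτ)) = 1 / (1 − 0.7194) = 3.564

3.6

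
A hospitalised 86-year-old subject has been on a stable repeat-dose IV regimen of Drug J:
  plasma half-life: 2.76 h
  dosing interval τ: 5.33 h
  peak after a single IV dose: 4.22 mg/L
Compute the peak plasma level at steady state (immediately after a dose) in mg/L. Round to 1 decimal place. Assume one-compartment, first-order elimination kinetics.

5.7 mg/L

k = ln2 / t½ = 0.693147 / 2.76 = 0.2511 h⁻¹
e^(−kτ) = e^(−0.2511 × 5.33) = 0.2623
Accumulation ratio R = 1 / (1 − e^(−kτ)) = 1 / (1 − 0.2623) = 1.356
Steady-state peak = C₀ × R = 4.22 × 1.356 = 5.722 mg/L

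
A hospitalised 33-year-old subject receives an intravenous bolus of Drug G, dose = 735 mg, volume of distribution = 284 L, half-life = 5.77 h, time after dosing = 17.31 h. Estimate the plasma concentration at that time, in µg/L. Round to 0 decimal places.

324 µg/L

C₀ = Dose / Vd = 735.0 / 284 = 2.588 mg/L
k = ln2 / t½ = 0.693147 / 5.77 = 0.1201 h⁻¹
t / t½ = 17.31 / 5.77 = 3 half-lives
C = C₀ × (1/2)^3 = 2.588 × 0.1250 = 0.3235 mg/L
Convert: 0.3235 mg/L × 1000 = 323.5 µg/L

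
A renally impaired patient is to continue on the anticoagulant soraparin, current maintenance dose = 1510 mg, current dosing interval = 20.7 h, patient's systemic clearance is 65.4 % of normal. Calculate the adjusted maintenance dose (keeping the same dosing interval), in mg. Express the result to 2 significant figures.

990 mg

To keep the same average steady-state level, dosing rate must scale with clearance.
CL ratio = 65.4 / 100 = 0.6540
New dose (same interval) = 1510 × 0.6540 = 987.5 mg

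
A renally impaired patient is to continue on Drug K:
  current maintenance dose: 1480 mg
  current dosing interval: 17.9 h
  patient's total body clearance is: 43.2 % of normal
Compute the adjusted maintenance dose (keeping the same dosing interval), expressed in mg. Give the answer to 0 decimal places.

639 mg

To keep the same average steady-state level, dosing rate must scale with clearance.
CL ratio = 43.2 / 100 = 0.4320
New dose (same interval) = 1480 × 0.4320 = 639.4 mg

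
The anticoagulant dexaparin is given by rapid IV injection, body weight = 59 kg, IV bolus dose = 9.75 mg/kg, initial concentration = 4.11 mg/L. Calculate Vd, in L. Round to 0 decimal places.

Dose = 9.75 × 59 = 575.3 mg
Vd = Dose / C₀ = 575.3 / 4.11 = 140.0 L

140 L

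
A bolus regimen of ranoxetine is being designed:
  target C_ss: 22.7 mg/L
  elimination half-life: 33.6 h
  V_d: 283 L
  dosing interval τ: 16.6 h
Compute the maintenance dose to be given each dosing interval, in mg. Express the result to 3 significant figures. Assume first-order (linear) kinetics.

2200 mg

k = ln2 / t½ = 0.693147 / 33.6 = 0.02063 h⁻¹
CL = k × Vd = 0.02063 × 283 = 5.838 L/h
At steady state, Dose/τ = Css × CL.
Dose = Css × CL × τ = 22.7 × 5.838 × 16.6 = 2200 mg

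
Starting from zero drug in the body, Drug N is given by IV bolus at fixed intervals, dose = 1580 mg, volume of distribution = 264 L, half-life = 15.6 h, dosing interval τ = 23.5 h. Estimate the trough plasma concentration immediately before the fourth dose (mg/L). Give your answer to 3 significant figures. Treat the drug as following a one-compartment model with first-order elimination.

C₀ per dose = Dose / Vd = 1580 / 264 = 5.985 mg/L
k = ln2 / t½ = 0.693147 / 15.6 = 0.04443 h⁻¹
Fraction remaining after one interval: r = e^(−kτ) = e^(−0.04443 × 23.5) = 0.3520
Before dose 4, 3 doses have been given (aged 1τ, 2τ, 3τ).
C_trough = C₀ × (r + r² + … + r^3) = C₀ × r(1−r^3)/(1−r)
        = 5.985 × 0.3520 × (1 − 0.04361) / (1 − 0.3520) = 3.109 mg/L

3.11 mg/L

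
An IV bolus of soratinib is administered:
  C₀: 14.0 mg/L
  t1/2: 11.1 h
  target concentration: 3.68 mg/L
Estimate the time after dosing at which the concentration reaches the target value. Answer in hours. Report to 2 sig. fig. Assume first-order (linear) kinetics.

21 h

k = ln2 / t½ = 0.693147 / 11.1 = 0.06245 h⁻¹
t = ln(C₀ / C) / k = ln(14.00 / 3.68) / 0.06245
  = ln(3.804) / 0.06245 = 1.336 / 0.06245 = 21.39 h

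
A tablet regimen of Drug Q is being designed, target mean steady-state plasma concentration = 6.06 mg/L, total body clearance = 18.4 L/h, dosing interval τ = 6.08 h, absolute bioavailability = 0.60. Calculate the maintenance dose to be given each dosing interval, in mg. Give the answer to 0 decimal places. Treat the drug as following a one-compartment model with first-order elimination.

At steady state, F × (Dose/τ) = Css × CL.
Dose = Css × CL × τ / F = 6.06 × 18.40 × 6.08 / 0.60 = 1130 mg

1130 mg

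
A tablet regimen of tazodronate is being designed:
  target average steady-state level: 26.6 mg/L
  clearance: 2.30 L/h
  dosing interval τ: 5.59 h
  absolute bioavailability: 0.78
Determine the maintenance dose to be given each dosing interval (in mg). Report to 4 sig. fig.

At steady state, F × (Dose/τ) = Css × CL.
Dose = Css × CL × τ / F = 26.6 × 2.300 × 5.59 / 0.78 = 438.5 mg

438.5 mg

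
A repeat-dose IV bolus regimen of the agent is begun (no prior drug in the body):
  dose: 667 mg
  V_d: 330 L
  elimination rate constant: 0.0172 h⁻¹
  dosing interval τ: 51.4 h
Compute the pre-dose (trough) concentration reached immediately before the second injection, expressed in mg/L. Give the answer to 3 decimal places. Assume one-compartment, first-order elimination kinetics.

0.835 mg/L

C₀ per dose = Dose / Vd = 667 / 330 = 2.021 mg/L
Fraction remaining after one interval: r = e^(−kτ) = e^(−0.01720 × 51.4) = 0.4131
Before dose 2, 1 dose has been given (aged 1τ).
C_trough = C₀ × r = 2.021 × 0.4131 = 0.8349 mg/L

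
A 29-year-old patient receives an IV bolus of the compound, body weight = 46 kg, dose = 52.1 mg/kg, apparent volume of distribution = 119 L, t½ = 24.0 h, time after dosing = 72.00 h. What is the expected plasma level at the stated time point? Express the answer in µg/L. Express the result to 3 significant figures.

2520 µg/L

Total dose = 52.1 × 46 = 2397 mg
C₀ = Dose / Vd = 2397 / 119 = 20.14 mg/L
k = ln2 / t½ = 0.693147 / 24.0 = 0.02888 h⁻¹
t / t½ = 72.00 / 24.0 = 3 half-lives
C = C₀ × (1/2)^3 = 20.14 × 0.1250 = 2.518 mg/L
Convert: 2.518 mg/L × 1000 = 2518 µg/L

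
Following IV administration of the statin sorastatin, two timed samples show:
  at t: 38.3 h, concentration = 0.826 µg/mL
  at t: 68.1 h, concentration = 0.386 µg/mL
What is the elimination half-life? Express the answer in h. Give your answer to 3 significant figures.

27.2 h

k = ln(C₁/C₂) / (t₂ − t₁) = ln(0.826/0.386) / (68.1 − 38.3)
  = 0.7608 / 29.80 = 0.02553 h⁻¹
t½ = ln2 / k = 0.693147 / 0.02553 = 27.15 h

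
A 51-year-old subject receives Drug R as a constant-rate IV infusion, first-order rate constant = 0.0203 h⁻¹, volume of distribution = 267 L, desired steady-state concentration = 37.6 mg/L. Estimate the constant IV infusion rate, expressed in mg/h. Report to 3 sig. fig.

204 mg/h

CL = k × Vd = 0.02030 × 267 = 5.420 L/h
At steady state, infusion rate R₀ = Css × CL = 37.6 × 5.420 = 203.8 mg/h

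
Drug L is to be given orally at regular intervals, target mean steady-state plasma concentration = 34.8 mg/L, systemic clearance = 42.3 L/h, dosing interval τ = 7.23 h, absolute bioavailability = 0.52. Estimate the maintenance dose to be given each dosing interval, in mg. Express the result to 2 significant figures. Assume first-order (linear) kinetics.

20000 mg

At steady state, F × (Dose/τ) = Css × CL.
Dose = Css × CL × τ / F = 34.8 × 42.30 × 7.23 / 0.52 = 20470 mg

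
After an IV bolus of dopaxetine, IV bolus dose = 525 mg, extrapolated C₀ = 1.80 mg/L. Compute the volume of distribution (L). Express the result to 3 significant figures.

292 L

Vd = Dose / C₀ = 525.0 / 1.80 = 291.7 L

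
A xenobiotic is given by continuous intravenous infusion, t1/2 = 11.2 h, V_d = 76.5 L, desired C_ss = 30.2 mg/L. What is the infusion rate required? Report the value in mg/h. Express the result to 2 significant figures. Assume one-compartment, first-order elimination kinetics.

k = ln2 / t½ = 0.693147 / 11.2 = 0.06189 h⁻¹
CL = k × Vd = 0.06189 × 76.5 = 4.735 L/h
At steady state, infusion rate R₀ = Css × CL = 30.2 × 4.735 = 143.0 mg/h

140 mg/h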